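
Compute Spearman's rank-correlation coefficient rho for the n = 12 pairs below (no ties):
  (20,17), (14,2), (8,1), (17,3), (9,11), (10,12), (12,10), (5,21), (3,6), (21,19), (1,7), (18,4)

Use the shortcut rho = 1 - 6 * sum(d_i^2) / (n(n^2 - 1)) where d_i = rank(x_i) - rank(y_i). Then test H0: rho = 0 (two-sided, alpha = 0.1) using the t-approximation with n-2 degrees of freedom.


Step 1: Rank x and y separately (midranks; no ties here).
rank(x): 20->11, 14->8, 8->4, 17->9, 9->5, 10->6, 12->7, 5->3, 3->2, 21->12, 1->1, 18->10
rank(y): 17->10, 2->2, 1->1, 3->3, 11->8, 12->9, 10->7, 21->12, 6->5, 19->11, 7->6, 4->4
Step 2: d_i = R_x(i) - R_y(i); compute d_i^2.
  (11-10)^2=1, (8-2)^2=36, (4-1)^2=9, (9-3)^2=36, (5-8)^2=9, (6-9)^2=9, (7-7)^2=0, (3-12)^2=81, (2-5)^2=9, (12-11)^2=1, (1-6)^2=25, (10-4)^2=36
sum(d^2) = 252.
Step 3: rho = 1 - 6*252 / (12*(12^2 - 1)) = 1 - 1512/1716 = 0.118881.
Step 4: Under H0, t = rho * sqrt((n-2)/(1-rho^2)) = 0.3786 ~ t(10).
Step 5: Two-sided p-value from the t-distribution with 10 df = 0.712884.
Step 6: alpha = 0.1. fail to reject H0.

rho = 0.1189, p = 0.712884, fail to reject H0 at alpha = 0.1.


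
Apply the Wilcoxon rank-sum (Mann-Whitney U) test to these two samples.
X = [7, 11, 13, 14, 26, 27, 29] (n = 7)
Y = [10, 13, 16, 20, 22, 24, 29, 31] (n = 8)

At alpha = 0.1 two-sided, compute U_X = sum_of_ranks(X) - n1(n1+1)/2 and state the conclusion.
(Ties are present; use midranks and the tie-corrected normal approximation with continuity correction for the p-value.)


Step 1: Combine and sort all 15 observations; assign midranks.
sorted (value, group): (7,X), (10,Y), (11,X), (13,X), (13,Y), (14,X), (16,Y), (20,Y), (22,Y), (24,Y), (26,X), (27,X), (29,X), (29,Y), (31,Y)
ranks: 7->1, 10->2, 11->3, 13->4.5, 13->4.5, 14->6, 16->7, 20->8, 22->9, 24->10, 26->11, 27->12, 29->13.5, 29->13.5, 31->15
Step 2: Rank sum for X: R1 = 1 + 3 + 4.5 + 6 + 11 + 12 + 13.5 = 51.
Step 3: U_X = R1 - n1(n1+1)/2 = 51 - 7*8/2 = 51 - 28 = 23.
       U_Y = n1*n2 - U_X = 56 - 23 = 33.
Step 4: Ties are present, so use the tie-corrected normal approximation (with continuity correction) for the p-value.
Step 5: p-value = 0.601875; compare to alpha = 0.1. fail to reject H0.

U_X = 23, p = 0.601875, fail to reject H0 at alpha = 0.1.


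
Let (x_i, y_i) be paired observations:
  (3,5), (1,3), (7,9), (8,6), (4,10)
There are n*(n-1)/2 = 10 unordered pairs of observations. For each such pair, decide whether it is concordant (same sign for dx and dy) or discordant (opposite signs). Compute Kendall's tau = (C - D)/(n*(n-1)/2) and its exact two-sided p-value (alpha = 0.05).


Step 1: Enumerate the 10 unordered pairs (i,j) with i<j and classify each by sign(x_j-x_i) * sign(y_j-y_i).
  (1,2):dx=-2,dy=-2->C; (1,3):dx=+4,dy=+4->C; (1,4):dx=+5,dy=+1->C; (1,5):dx=+1,dy=+5->C
  (2,3):dx=+6,dy=+6->C; (2,4):dx=+7,dy=+3->C; (2,5):dx=+3,dy=+7->C; (3,4):dx=+1,dy=-3->D
  (3,5):dx=-3,dy=+1->D; (4,5):dx=-4,dy=+4->D
Step 2: C = 7, D = 3, total pairs = 10.
Step 3: tau = (C - D)/(n(n-1)/2) = (7 - 3)/10 = 0.400000.
Step 4: Exact two-sided p-value (enumerate n! = 120 permutations of y under H0): p = 0.483333.
Step 5: alpha = 0.05. fail to reject H0.

tau_b = 0.4000 (C=7, D=3), p = 0.483333, fail to reject H0.


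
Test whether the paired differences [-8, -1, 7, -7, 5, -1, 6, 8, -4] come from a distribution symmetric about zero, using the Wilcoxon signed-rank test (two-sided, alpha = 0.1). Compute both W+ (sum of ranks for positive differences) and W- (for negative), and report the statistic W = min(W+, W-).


Step 1: Drop any zero differences (none here) and take |d_i|.
|d| = [8, 1, 7, 7, 5, 1, 6, 8, 4]
Step 2: Midrank |d_i| (ties get averaged ranks).
ranks: |8|->8.5, |1|->1.5, |7|->6.5, |7|->6.5, |5|->4, |1|->1.5, |6|->5, |8|->8.5, |4|->3
Step 3: Attach original signs; sum ranks with positive sign and with negative sign.
W+ = 6.5 + 4 + 5 + 8.5 = 24
W- = 8.5 + 1.5 + 6.5 + 1.5 + 3 = 21
(Check: W+ + W- = 45 should equal n(n+1)/2 = 45.)
Step 4: Test statistic W = min(W+, W-) = 21.
Step 5: Ties in |d|, so use the tie-corrected normal approximation.
        E[W] = n(n+1)/4 = 9*10/4 = 22.5.
        Tie groups: |d|=1 (t=2), |d|=7 (t=2), |d|=8 (t=2); sum(t^3 - t) = 18.
        Var[W] = n(n+1)(2n+1)/24 - sum(t^3-t)/48 = 1710/24 - 18/48 = 70.875.
        z = (W - E[W]) / sqrt(Var[W]) = (21 - 22.5) / 8.4187 = -0.1782.
        Two-sided p = 2*Phi(z) = 0.858586.
Step 6: alpha = 0.1. fail to reject H0.

W+ = 24, W- = 21, W = min = 21, p = 0.858586, fail to reject H0.


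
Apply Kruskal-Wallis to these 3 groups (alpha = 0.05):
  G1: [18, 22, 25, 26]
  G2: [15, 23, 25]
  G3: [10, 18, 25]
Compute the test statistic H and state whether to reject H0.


Step 1: Combine all N = 10 observations and assign midranks.
sorted (value, group, rank): (10,G3,1), (15,G2,2), (18,G1,3.5), (18,G3,3.5), (22,G1,5), (23,G2,6), (25,G1,8), (25,G2,8), (25,G3,8), (26,G1,10)
Step 2: Sum ranks within each group.
R_1 = 26.5 (n_1 = 4)
R_2 = 16 (n_2 = 3)
R_3 = 12.5 (n_3 = 3)
Step 3: H = 12/(N(N+1)) * sum(R_i^2/n_i) - 3(N+1)
     = 12/(10*11) * (26.5^2/4 + 16^2/3 + 12.5^2/3) - 3*11
     = 0.109091 * 312.979 - 33
     = 1.143182.
Step 4: Ties present; correction factor C = 1 - 30/(10^3 - 10) = 0.969697. Corrected H = 1.143182 / 0.969697 = 1.178906.
Step 5: Under H0, H ~ chi^2(2); p-value = 0.554631.
Step 6: alpha = 0.05. fail to reject H0.

H = 1.1789, df = 2, p = 0.554631, fail to reject H0.


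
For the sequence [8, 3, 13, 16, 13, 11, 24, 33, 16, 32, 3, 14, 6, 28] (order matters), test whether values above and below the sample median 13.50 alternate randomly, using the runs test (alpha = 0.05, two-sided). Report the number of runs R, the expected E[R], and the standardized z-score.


Step 1: Compute median = 13.50; label A = above, B = below.
Labels in order: BBBABBAAAABABA  (n_A = 7, n_B = 7)
Step 2: Count runs R = 8.
Step 3: Under H0 (random ordering), E[R] = 2*n_A*n_B/(n_A+n_B) + 1 = 2*7*7/14 + 1 = 8.0000.
        Var[R] = 2*n_A*n_B*(2*n_A*n_B - n_A - n_B) / ((n_A+n_B)^2 * (n_A+n_B-1)) = 8232/2548 = 3.2308.
        SD[R] = 1.7974.
Step 4: R = E[R], so z = 0 with no continuity correction.
Step 5: Two-sided p-value via normal approximation = 2*(1 - Phi(|z|)) = 1.000000.
Step 6: alpha = 0.05. fail to reject H0.

R = 8, z = 0.0000, p = 1.000000, fail to reject H0.


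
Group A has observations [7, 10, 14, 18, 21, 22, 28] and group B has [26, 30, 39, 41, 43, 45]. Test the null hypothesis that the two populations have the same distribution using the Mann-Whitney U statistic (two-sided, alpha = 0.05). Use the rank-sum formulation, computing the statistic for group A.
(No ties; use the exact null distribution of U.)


Step 1: Combine and sort all 13 observations; assign midranks.
sorted (value, group): (7,X), (10,X), (14,X), (18,X), (21,X), (22,X), (26,Y), (28,X), (30,Y), (39,Y), (41,Y), (43,Y), (45,Y)
ranks: 7->1, 10->2, 14->3, 18->4, 21->5, 22->6, 26->7, 28->8, 30->9, 39->10, 41->11, 43->12, 45->13
Step 2: Rank sum for X: R1 = 1 + 2 + 3 + 4 + 5 + 6 + 8 = 29.
Step 3: U_X = R1 - n1(n1+1)/2 = 29 - 7*8/2 = 29 - 28 = 1.
       U_Y = n1*n2 - U_X = 42 - 1 = 41.
Step 4: No ties, so the exact null distribution of U (based on enumerating the C(13,7) = 1716 equally likely rank assignments) gives the two-sided p-value.
Step 5: p-value = 0.002331; compare to alpha = 0.05. reject H0.

U_X = 1, p = 0.002331, reject H0 at alpha = 0.05.


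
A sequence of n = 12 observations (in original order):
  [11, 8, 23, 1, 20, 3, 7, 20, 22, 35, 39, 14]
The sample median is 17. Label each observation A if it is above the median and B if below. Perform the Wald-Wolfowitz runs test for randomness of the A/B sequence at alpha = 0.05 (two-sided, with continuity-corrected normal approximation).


Step 1: Compute median = 17; label A = above, B = below.
Labels in order: BBABABBAAAAB  (n_A = 6, n_B = 6)
Step 2: Count runs R = 7.
Step 3: Under H0 (random ordering), E[R] = 2*n_A*n_B/(n_A+n_B) + 1 = 2*6*6/12 + 1 = 7.0000.
        Var[R] = 2*n_A*n_B*(2*n_A*n_B - n_A - n_B) / ((n_A+n_B)^2 * (n_A+n_B-1)) = 4320/1584 = 2.7273.
        SD[R] = 1.6514.
Step 4: R = E[R], so z = 0 with no continuity correction.
Step 5: Two-sided p-value via normal approximation = 2*(1 - Phi(|z|)) = 1.000000.
Step 6: alpha = 0.05. fail to reject H0.

R = 7, z = 0.0000, p = 1.000000, fail to reject H0.


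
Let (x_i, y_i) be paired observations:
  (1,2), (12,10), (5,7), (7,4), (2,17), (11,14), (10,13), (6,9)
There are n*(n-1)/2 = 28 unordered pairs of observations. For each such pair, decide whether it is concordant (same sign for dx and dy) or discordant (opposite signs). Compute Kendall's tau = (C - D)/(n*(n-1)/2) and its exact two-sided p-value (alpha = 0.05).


Step 1: Enumerate the 28 unordered pairs (i,j) with i<j and classify each by sign(x_j-x_i) * sign(y_j-y_i).
  (1,2):dx=+11,dy=+8->C; (1,3):dx=+4,dy=+5->C; (1,4):dx=+6,dy=+2->C; (1,5):dx=+1,dy=+15->C
  (1,6):dx=+10,dy=+12->C; (1,7):dx=+9,dy=+11->C; (1,8):dx=+5,dy=+7->C; (2,3):dx=-7,dy=-3->C
  (2,4):dx=-5,dy=-6->C; (2,5):dx=-10,dy=+7->D; (2,6):dx=-1,dy=+4->D; (2,7):dx=-2,dy=+3->D
  (2,8):dx=-6,dy=-1->C; (3,4):dx=+2,dy=-3->D; (3,5):dx=-3,dy=+10->D; (3,6):dx=+6,dy=+7->C
  (3,7):dx=+5,dy=+6->C; (3,8):dx=+1,dy=+2->C; (4,5):dx=-5,dy=+13->D; (4,6):dx=+4,dy=+10->C
  (4,7):dx=+3,dy=+9->C; (4,8):dx=-1,dy=+5->D; (5,6):dx=+9,dy=-3->D; (5,7):dx=+8,dy=-4->D
  (5,8):dx=+4,dy=-8->D; (6,7):dx=-1,dy=-1->C; (6,8):dx=-5,dy=-5->C; (7,8):dx=-4,dy=-4->C
Step 2: C = 18, D = 10, total pairs = 28.
Step 3: tau = (C - D)/(n(n-1)/2) = (18 - 10)/28 = 0.285714.
Step 4: Exact two-sided p-value (enumerate n! = 40320 permutations of y under H0): p = 0.398760.
Step 5: alpha = 0.05. fail to reject H0.

tau_b = 0.2857 (C=18, D=10), p = 0.398760, fail to reject H0.


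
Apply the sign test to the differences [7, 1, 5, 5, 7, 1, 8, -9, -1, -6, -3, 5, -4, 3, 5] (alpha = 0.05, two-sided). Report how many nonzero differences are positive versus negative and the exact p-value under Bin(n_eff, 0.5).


Step 1: Discard zero differences. Original n = 15; n_eff = number of nonzero differences = 15.
Nonzero differences (with sign): +7, +1, +5, +5, +7, +1, +8, -9, -1, -6, -3, +5, -4, +3, +5
Step 2: Count signs: positive = 10, negative = 5.
Step 3: Under H0: P(positive) = 0.5, so the number of positives S ~ Bin(15, 0.5).
Step 4: Two-sided exact p-value = sum of Bin(15,0.5) probabilities at or below the observed probability = 0.301758.
Step 5: alpha = 0.05. fail to reject H0.

n_eff = 15, pos = 10, neg = 5, p = 0.301758, fail to reject H0.


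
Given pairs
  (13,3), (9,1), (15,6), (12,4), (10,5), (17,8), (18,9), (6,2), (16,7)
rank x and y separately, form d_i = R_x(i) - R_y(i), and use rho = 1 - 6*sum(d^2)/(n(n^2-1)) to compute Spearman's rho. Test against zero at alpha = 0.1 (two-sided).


Step 1: Rank x and y separately (midranks; no ties here).
rank(x): 13->5, 9->2, 15->6, 12->4, 10->3, 17->8, 18->9, 6->1, 16->7
rank(y): 3->3, 1->1, 6->6, 4->4, 5->5, 8->8, 9->9, 2->2, 7->7
Step 2: d_i = R_x(i) - R_y(i); compute d_i^2.
  (5-3)^2=4, (2-1)^2=1, (6-6)^2=0, (4-4)^2=0, (3-5)^2=4, (8-8)^2=0, (9-9)^2=0, (1-2)^2=1, (7-7)^2=0
sum(d^2) = 10.
Step 3: rho = 1 - 6*10 / (9*(9^2 - 1)) = 1 - 60/720 = 0.916667.
Step 4: Under H0, t = rho * sqrt((n-2)/(1-rho^2)) = 6.0685 ~ t(7).
Step 5: Two-sided p-value from the t-distribution with 7 df = 0.000507.
Step 6: alpha = 0.1. reject H0.

rho = 0.9167, p = 0.000507, reject H0 at alpha = 0.1.


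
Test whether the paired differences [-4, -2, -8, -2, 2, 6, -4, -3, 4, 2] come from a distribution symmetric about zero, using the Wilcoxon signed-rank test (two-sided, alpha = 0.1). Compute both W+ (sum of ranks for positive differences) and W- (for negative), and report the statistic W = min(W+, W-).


Step 1: Drop any zero differences (none here) and take |d_i|.
|d| = [4, 2, 8, 2, 2, 6, 4, 3, 4, 2]
Step 2: Midrank |d_i| (ties get averaged ranks).
ranks: |4|->7, |2|->2.5, |8|->10, |2|->2.5, |2|->2.5, |6|->9, |4|->7, |3|->5, |4|->7, |2|->2.5
Step 3: Attach original signs; sum ranks with positive sign and with negative sign.
W+ = 2.5 + 9 + 7 + 2.5 = 21
W- = 7 + 2.5 + 10 + 2.5 + 7 + 5 = 34
(Check: W+ + W- = 55 should equal n(n+1)/2 = 55.)
Step 4: Test statistic W = min(W+, W-) = 21.
Step 5: Ties in |d|, so use the tie-corrected normal approximation.
        E[W] = n(n+1)/4 = 10*11/4 = 27.5.
        Tie groups: |d|=2 (t=4), |d|=4 (t=3); sum(t^3 - t) = 84.
        Var[W] = n(n+1)(2n+1)/24 - sum(t^3-t)/48 = 2310/24 - 84/48 = 94.5.
        z = (W - E[W]) / sqrt(Var[W]) = (21 - 27.5) / 9.7211 = -0.6686.
        Two-sided p = 2*Phi(z) = 0.503720.
Step 6: alpha = 0.1. fail to reject H0.

W+ = 21, W- = 34, W = min = 21, p = 0.503720, fail to reject H0.


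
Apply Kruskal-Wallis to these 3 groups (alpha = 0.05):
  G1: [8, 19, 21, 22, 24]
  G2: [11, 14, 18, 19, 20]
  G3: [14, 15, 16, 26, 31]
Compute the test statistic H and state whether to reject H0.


Step 1: Combine all N = 15 observations and assign midranks.
sorted (value, group, rank): (8,G1,1), (11,G2,2), (14,G2,3.5), (14,G3,3.5), (15,G3,5), (16,G3,6), (18,G2,7), (19,G1,8.5), (19,G2,8.5), (20,G2,10), (21,G1,11), (22,G1,12), (24,G1,13), (26,G3,14), (31,G3,15)
Step 2: Sum ranks within each group.
R_1 = 45.5 (n_1 = 5)
R_2 = 31 (n_2 = 5)
R_3 = 43.5 (n_3 = 5)
Step 3: H = 12/(N(N+1)) * sum(R_i^2/n_i) - 3(N+1)
     = 12/(15*16) * (45.5^2/5 + 31^2/5 + 43.5^2/5) - 3*16
     = 0.050000 * 984.7 - 48
     = 1.235000.
Step 4: Ties present; correction factor C = 1 - 12/(15^3 - 15) = 0.996429. Corrected H = 1.235000 / 0.996429 = 1.239427.
Step 5: Under H0, H ~ chi^2(2); p-value = 0.538099.
Step 6: alpha = 0.05. fail to reject H0.

H = 1.2394, df = 2, p = 0.538099, fail to reject H0.


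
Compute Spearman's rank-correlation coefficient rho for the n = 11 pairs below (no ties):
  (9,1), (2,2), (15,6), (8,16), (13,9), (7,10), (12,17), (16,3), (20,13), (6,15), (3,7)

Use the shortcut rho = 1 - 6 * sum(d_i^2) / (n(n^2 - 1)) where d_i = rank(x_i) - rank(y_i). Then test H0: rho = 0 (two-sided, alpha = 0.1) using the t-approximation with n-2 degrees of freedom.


Step 1: Rank x and y separately (midranks; no ties here).
rank(x): 9->6, 2->1, 15->9, 8->5, 13->8, 7->4, 12->7, 16->10, 20->11, 6->3, 3->2
rank(y): 1->1, 2->2, 6->4, 16->10, 9->6, 10->7, 17->11, 3->3, 13->8, 15->9, 7->5
Step 2: d_i = R_x(i) - R_y(i); compute d_i^2.
  (6-1)^2=25, (1-2)^2=1, (9-4)^2=25, (5-10)^2=25, (8-6)^2=4, (4-7)^2=9, (7-11)^2=16, (10-3)^2=49, (11-8)^2=9, (3-9)^2=36, (2-5)^2=9
sum(d^2) = 208.
Step 3: rho = 1 - 6*208 / (11*(11^2 - 1)) = 1 - 1248/1320 = 0.054545.
Step 4: Under H0, t = rho * sqrt((n-2)/(1-rho^2)) = 0.1639 ~ t(9).
Step 5: Two-sided p-value from the t-distribution with 9 df = 0.873447.
Step 6: alpha = 0.1. fail to reject H0.

rho = 0.0545, p = 0.873447, fail to reject H0 at alpha = 0.1.


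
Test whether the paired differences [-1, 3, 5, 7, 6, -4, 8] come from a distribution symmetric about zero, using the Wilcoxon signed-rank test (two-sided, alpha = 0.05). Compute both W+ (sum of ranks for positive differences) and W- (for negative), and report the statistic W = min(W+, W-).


Step 1: Drop any zero differences (none here) and take |d_i|.
|d| = [1, 3, 5, 7, 6, 4, 8]
Step 2: Midrank |d_i| (ties get averaged ranks).
ranks: |1|->1, |3|->2, |5|->4, |7|->6, |6|->5, |4|->3, |8|->7
Step 3: Attach original signs; sum ranks with positive sign and with negative sign.
W+ = 2 + 4 + 6 + 5 + 7 = 24
W- = 1 + 3 = 4
(Check: W+ + W- = 28 should equal n(n+1)/2 = 28.)
Step 4: Test statistic W = min(W+, W-) = 4.
Step 5: No ties, so the exact null distribution over the 2^7 = 128 sign assignments gives the two-sided p-value = 0.109375.
Step 6: alpha = 0.05. fail to reject H0.

W+ = 24, W- = 4, W = min = 4, p = 0.109375, fail to reject H0.


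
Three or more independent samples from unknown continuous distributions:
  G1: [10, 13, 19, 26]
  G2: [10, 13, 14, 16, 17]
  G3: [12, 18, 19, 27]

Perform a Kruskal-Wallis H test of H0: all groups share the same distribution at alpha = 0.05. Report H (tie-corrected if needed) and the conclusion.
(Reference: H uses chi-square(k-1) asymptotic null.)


Step 1: Combine all N = 13 observations and assign midranks.
sorted (value, group, rank): (10,G1,1.5), (10,G2,1.5), (12,G3,3), (13,G1,4.5), (13,G2,4.5), (14,G2,6), (16,G2,7), (17,G2,8), (18,G3,9), (19,G1,10.5), (19,G3,10.5), (26,G1,12), (27,G3,13)
Step 2: Sum ranks within each group.
R_1 = 28.5 (n_1 = 4)
R_2 = 27 (n_2 = 5)
R_3 = 35.5 (n_3 = 4)
Step 3: H = 12/(N(N+1)) * sum(R_i^2/n_i) - 3(N+1)
     = 12/(13*14) * (28.5^2/4 + 27^2/5 + 35.5^2/4) - 3*14
     = 0.065934 * 663.925 - 42
     = 1.775275.
Step 4: Ties present; correction factor C = 1 - 18/(13^3 - 13) = 0.991758. Corrected H = 1.775275 / 0.991758 = 1.790028.
Step 5: Under H0, H ~ chi^2(2); p-value = 0.408602.
Step 6: alpha = 0.05. fail to reject H0.

H = 1.7900, df = 2, p = 0.408602, fail to reject H0.


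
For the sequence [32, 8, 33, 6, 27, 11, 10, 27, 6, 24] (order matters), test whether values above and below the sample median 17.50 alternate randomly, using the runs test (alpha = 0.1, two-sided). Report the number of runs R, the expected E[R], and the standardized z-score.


Step 1: Compute median = 17.50; label A = above, B = below.
Labels in order: ABABABBABA  (n_A = 5, n_B = 5)
Step 2: Count runs R = 9.
Step 3: Under H0 (random ordering), E[R] = 2*n_A*n_B/(n_A+n_B) + 1 = 2*5*5/10 + 1 = 6.0000.
        Var[R] = 2*n_A*n_B*(2*n_A*n_B - n_A - n_B) / ((n_A+n_B)^2 * (n_A+n_B-1)) = 2000/900 = 2.2222.
        SD[R] = 1.4907.
Step 4: Continuity-corrected z = (R - 0.5 - E[R]) / SD[R] = (9 - 0.5 - 6.0000) / 1.4907 = 1.6771.
Step 5: Two-sided p-value via normal approximation = 2*(1 - Phi(|z|)) = 0.093533.
Step 6: alpha = 0.1. reject H0.

R = 9, z = 1.6771, p = 0.093533, reject H0.


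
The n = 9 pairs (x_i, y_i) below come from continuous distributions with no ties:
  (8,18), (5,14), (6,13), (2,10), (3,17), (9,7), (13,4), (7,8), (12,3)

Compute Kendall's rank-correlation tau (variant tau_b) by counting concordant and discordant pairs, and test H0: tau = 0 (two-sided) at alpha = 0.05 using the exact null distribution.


Step 1: Enumerate the 36 unordered pairs (i,j) with i<j and classify each by sign(x_j-x_i) * sign(y_j-y_i).
  (1,2):dx=-3,dy=-4->C; (1,3):dx=-2,dy=-5->C; (1,4):dx=-6,dy=-8->C; (1,5):dx=-5,dy=-1->C
  (1,6):dx=+1,dy=-11->D; (1,7):dx=+5,dy=-14->D; (1,8):dx=-1,dy=-10->C; (1,9):dx=+4,dy=-15->D
  (2,3):dx=+1,dy=-1->D; (2,4):dx=-3,dy=-4->C; (2,5):dx=-2,dy=+3->D; (2,6):dx=+4,dy=-7->D
  (2,7):dx=+8,dy=-10->D; (2,8):dx=+2,dy=-6->D; (2,9):dx=+7,dy=-11->D; (3,4):dx=-4,dy=-3->C
  (3,5):dx=-3,dy=+4->D; (3,6):dx=+3,dy=-6->D; (3,7):dx=+7,dy=-9->D; (3,8):dx=+1,dy=-5->D
  (3,9):dx=+6,dy=-10->D; (4,5):dx=+1,dy=+7->C; (4,6):dx=+7,dy=-3->D; (4,7):dx=+11,dy=-6->D
  (4,8):dx=+5,dy=-2->D; (4,9):dx=+10,dy=-7->D; (5,6):dx=+6,dy=-10->D; (5,7):dx=+10,dy=-13->D
  (5,8):dx=+4,dy=-9->D; (5,9):dx=+9,dy=-14->D; (6,7):dx=+4,dy=-3->D; (6,8):dx=-2,dy=+1->D
  (6,9):dx=+3,dy=-4->D; (7,8):dx=-6,dy=+4->D; (7,9):dx=-1,dy=-1->C; (8,9):dx=+5,dy=-5->D
Step 2: C = 9, D = 27, total pairs = 36.
Step 3: tau = (C - D)/(n(n-1)/2) = (9 - 27)/36 = -0.500000.
Step 4: Exact two-sided p-value (enumerate n! = 362880 permutations of y under H0): p = 0.075176.
Step 5: alpha = 0.05. fail to reject H0.

tau_b = -0.5000 (C=9, D=27), p = 0.075176, fail to reject H0.


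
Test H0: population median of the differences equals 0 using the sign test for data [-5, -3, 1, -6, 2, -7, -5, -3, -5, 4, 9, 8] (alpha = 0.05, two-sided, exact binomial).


Step 1: Discard zero differences. Original n = 12; n_eff = number of nonzero differences = 12.
Nonzero differences (with sign): -5, -3, +1, -6, +2, -7, -5, -3, -5, +4, +9, +8
Step 2: Count signs: positive = 5, negative = 7.
Step 3: Under H0: P(positive) = 0.5, so the number of positives S ~ Bin(12, 0.5).
Step 4: Two-sided exact p-value = sum of Bin(12,0.5) probabilities at or below the observed probability = 0.774414.
Step 5: alpha = 0.05. fail to reject H0.

n_eff = 12, pos = 5, neg = 7, p = 0.774414, fail to reject H0.


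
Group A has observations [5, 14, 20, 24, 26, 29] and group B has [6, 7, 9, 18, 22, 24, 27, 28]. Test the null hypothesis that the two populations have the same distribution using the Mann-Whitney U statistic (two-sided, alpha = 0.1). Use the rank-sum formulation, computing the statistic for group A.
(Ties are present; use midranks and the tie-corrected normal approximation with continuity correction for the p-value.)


Step 1: Combine and sort all 14 observations; assign midranks.
sorted (value, group): (5,X), (6,Y), (7,Y), (9,Y), (14,X), (18,Y), (20,X), (22,Y), (24,X), (24,Y), (26,X), (27,Y), (28,Y), (29,X)
ranks: 5->1, 6->2, 7->3, 9->4, 14->5, 18->6, 20->7, 22->8, 24->9.5, 24->9.5, 26->11, 27->12, 28->13, 29->14
Step 2: Rank sum for X: R1 = 1 + 5 + 7 + 9.5 + 11 + 14 = 47.5.
Step 3: U_X = R1 - n1(n1+1)/2 = 47.5 - 6*7/2 = 47.5 - 21 = 26.5.
       U_Y = n1*n2 - U_X = 48 - 26.5 = 21.5.
Step 4: Ties are present, so use the tie-corrected normal approximation (with continuity correction) for the p-value.
Step 5: p-value = 0.796034; compare to alpha = 0.1. fail to reject H0.

U_X = 26.5, p = 0.796034, fail to reject H0 at alpha = 0.1.


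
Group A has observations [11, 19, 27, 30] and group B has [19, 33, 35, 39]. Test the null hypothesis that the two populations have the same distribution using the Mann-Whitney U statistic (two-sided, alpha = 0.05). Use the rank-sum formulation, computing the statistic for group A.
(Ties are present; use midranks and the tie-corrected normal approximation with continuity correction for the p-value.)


Step 1: Combine and sort all 8 observations; assign midranks.
sorted (value, group): (11,X), (19,X), (19,Y), (27,X), (30,X), (33,Y), (35,Y), (39,Y)
ranks: 11->1, 19->2.5, 19->2.5, 27->4, 30->5, 33->6, 35->7, 39->8
Step 2: Rank sum for X: R1 = 1 + 2.5 + 4 + 5 = 12.5.
Step 3: U_X = R1 - n1(n1+1)/2 = 12.5 - 4*5/2 = 12.5 - 10 = 2.5.
       U_Y = n1*n2 - U_X = 16 - 2.5 = 13.5.
Step 4: Ties are present, so use the tie-corrected normal approximation (with continuity correction) for the p-value.
Step 5: p-value = 0.146489; compare to alpha = 0.05. fail to reject H0.

U_X = 2.5, p = 0.146489, fail to reject H0 at alpha = 0.05.


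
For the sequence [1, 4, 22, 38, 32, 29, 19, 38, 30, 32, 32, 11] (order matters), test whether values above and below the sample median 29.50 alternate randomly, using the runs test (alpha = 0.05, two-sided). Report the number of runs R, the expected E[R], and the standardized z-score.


Step 1: Compute median = 29.50; label A = above, B = below.
Labels in order: BBBAABBAAAAB  (n_A = 6, n_B = 6)
Step 2: Count runs R = 5.
Step 3: Under H0 (random ordering), E[R] = 2*n_A*n_B/(n_A+n_B) + 1 = 2*6*6/12 + 1 = 7.0000.
        Var[R] = 2*n_A*n_B*(2*n_A*n_B - n_A - n_B) / ((n_A+n_B)^2 * (n_A+n_B-1)) = 4320/1584 = 2.7273.
        SD[R] = 1.6514.
Step 4: Continuity-corrected z = (R + 0.5 - E[R]) / SD[R] = (5 + 0.5 - 7.0000) / 1.6514 = -0.9083.
Step 5: Two-sided p-value via normal approximation = 2*(1 - Phi(|z|)) = 0.363722.
Step 6: alpha = 0.05. fail to reject H0.

R = 5, z = -0.9083, p = 0.363722, fail to reject H0.


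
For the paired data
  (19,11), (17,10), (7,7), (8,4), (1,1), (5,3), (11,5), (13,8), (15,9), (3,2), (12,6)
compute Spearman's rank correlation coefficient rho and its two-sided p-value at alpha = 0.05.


Step 1: Rank x and y separately (midranks; no ties here).
rank(x): 19->11, 17->10, 7->4, 8->5, 1->1, 5->3, 11->6, 13->8, 15->9, 3->2, 12->7
rank(y): 11->11, 10->10, 7->7, 4->4, 1->1, 3->3, 5->5, 8->8, 9->9, 2->2, 6->6
Step 2: d_i = R_x(i) - R_y(i); compute d_i^2.
  (11-11)^2=0, (10-10)^2=0, (4-7)^2=9, (5-4)^2=1, (1-1)^2=0, (3-3)^2=0, (6-5)^2=1, (8-8)^2=0, (9-9)^2=0, (2-2)^2=0, (7-6)^2=1
sum(d^2) = 12.
Step 3: rho = 1 - 6*12 / (11*(11^2 - 1)) = 1 - 72/1320 = 0.945455.
Step 4: Under H0, t = rho * sqrt((n-2)/(1-rho^2)) = 8.7071 ~ t(9).
Step 5: Two-sided p-value from the t-distribution with 9 df = 0.000011.
Step 6: alpha = 0.05. reject H0.

rho = 0.9455, p = 0.000011, reject H0 at alpha = 0.05.


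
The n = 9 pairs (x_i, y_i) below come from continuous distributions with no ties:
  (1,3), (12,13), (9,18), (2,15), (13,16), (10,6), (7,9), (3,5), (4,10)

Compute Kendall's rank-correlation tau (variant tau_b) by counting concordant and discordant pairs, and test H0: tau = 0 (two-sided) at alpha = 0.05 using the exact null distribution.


Step 1: Enumerate the 36 unordered pairs (i,j) with i<j and classify each by sign(x_j-x_i) * sign(y_j-y_i).
  (1,2):dx=+11,dy=+10->C; (1,3):dx=+8,dy=+15->C; (1,4):dx=+1,dy=+12->C; (1,5):dx=+12,dy=+13->C
  (1,6):dx=+9,dy=+3->C; (1,7):dx=+6,dy=+6->C; (1,8):dx=+2,dy=+2->C; (1,9):dx=+3,dy=+7->C
  (2,3):dx=-3,dy=+5->D; (2,4):dx=-10,dy=+2->D; (2,5):dx=+1,dy=+3->C; (2,6):dx=-2,dy=-7->C
  (2,7):dx=-5,dy=-4->C; (2,8):dx=-9,dy=-8->C; (2,9):dx=-8,dy=-3->C; (3,4):dx=-7,dy=-3->C
  (3,5):dx=+4,dy=-2->D; (3,6):dx=+1,dy=-12->D; (3,7):dx=-2,dy=-9->C; (3,8):dx=-6,dy=-13->C
  (3,9):dx=-5,dy=-8->C; (4,5):dx=+11,dy=+1->C; (4,6):dx=+8,dy=-9->D; (4,7):dx=+5,dy=-6->D
  (4,8):dx=+1,dy=-10->D; (4,9):dx=+2,dy=-5->D; (5,6):dx=-3,dy=-10->C; (5,7):dx=-6,dy=-7->C
  (5,8):dx=-10,dy=-11->C; (5,9):dx=-9,dy=-6->C; (6,7):dx=-3,dy=+3->D; (6,8):dx=-7,dy=-1->C
  (6,9):dx=-6,dy=+4->D; (7,8):dx=-4,dy=-4->C; (7,9):dx=-3,dy=+1->D; (8,9):dx=+1,dy=+5->C
Step 2: C = 25, D = 11, total pairs = 36.
Step 3: tau = (C - D)/(n(n-1)/2) = (25 - 11)/36 = 0.388889.
Step 4: Exact two-sided p-value (enumerate n! = 362880 permutations of y under H0): p = 0.180181.
Step 5: alpha = 0.05. fail to reject H0.

tau_b = 0.3889 (C=25, D=11), p = 0.180181, fail to reject H0.


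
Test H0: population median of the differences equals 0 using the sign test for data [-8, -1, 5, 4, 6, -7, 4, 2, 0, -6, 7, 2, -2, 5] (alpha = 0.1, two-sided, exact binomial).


Step 1: Discard zero differences. Original n = 14; n_eff = number of nonzero differences = 13.
Nonzero differences (with sign): -8, -1, +5, +4, +6, -7, +4, +2, -6, +7, +2, -2, +5
Step 2: Count signs: positive = 8, negative = 5.
Step 3: Under H0: P(positive) = 0.5, so the number of positives S ~ Bin(13, 0.5).
Step 4: Two-sided exact p-value = sum of Bin(13,0.5) probabilities at or below the observed probability = 0.581055.
Step 5: alpha = 0.1. fail to reject H0.

n_eff = 13, pos = 8, neg = 5, p = 0.581055, fail to reject H0.


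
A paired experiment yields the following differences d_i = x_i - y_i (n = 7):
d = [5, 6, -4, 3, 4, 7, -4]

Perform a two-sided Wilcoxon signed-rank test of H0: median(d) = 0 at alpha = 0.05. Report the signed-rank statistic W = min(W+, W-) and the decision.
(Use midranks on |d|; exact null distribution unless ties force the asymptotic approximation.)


Step 1: Drop any zero differences (none here) and take |d_i|.
|d| = [5, 6, 4, 3, 4, 7, 4]
Step 2: Midrank |d_i| (ties get averaged ranks).
ranks: |5|->5, |6|->6, |4|->3, |3|->1, |4|->3, |7|->7, |4|->3
Step 3: Attach original signs; sum ranks with positive sign and with negative sign.
W+ = 5 + 6 + 1 + 3 + 7 = 22
W- = 3 + 3 = 6
(Check: W+ + W- = 28 should equal n(n+1)/2 = 28.)
Step 4: Test statistic W = min(W+, W-) = 6.
Step 5: Ties in |d|, so use the tie-corrected normal approximation.
        E[W] = n(n+1)/4 = 7*8/4 = 14.
        Tie groups: |d|=4 (t=3); sum(t^3 - t) = 24.
        Var[W] = n(n+1)(2n+1)/24 - sum(t^3-t)/48 = 840/24 - 24/48 = 34.5.
        z = (W - E[W]) / sqrt(Var[W]) = (6 - 14) / 5.8737 = -1.3620.
        Two-sided p = 2*Phi(z) = 0.173195.
Step 6: alpha = 0.05. fail to reject H0.

W+ = 22, W- = 6, W = min = 6, p = 0.173195, fail to reject H0.


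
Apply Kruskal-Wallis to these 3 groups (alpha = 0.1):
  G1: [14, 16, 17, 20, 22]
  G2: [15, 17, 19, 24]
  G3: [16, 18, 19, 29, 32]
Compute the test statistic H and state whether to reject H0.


Step 1: Combine all N = 14 observations and assign midranks.
sorted (value, group, rank): (14,G1,1), (15,G2,2), (16,G1,3.5), (16,G3,3.5), (17,G1,5.5), (17,G2,5.5), (18,G3,7), (19,G2,8.5), (19,G3,8.5), (20,G1,10), (22,G1,11), (24,G2,12), (29,G3,13), (32,G3,14)
Step 2: Sum ranks within each group.
R_1 = 31 (n_1 = 5)
R_2 = 28 (n_2 = 4)
R_3 = 46 (n_3 = 5)
Step 3: H = 12/(N(N+1)) * sum(R_i^2/n_i) - 3(N+1)
     = 12/(14*15) * (31^2/5 + 28^2/4 + 46^2/5) - 3*15
     = 0.057143 * 811.4 - 45
     = 1.365714.
Step 4: Ties present; correction factor C = 1 - 18/(14^3 - 14) = 0.993407. Corrected H = 1.365714 / 0.993407 = 1.374779.
Step 5: Under H0, H ~ chi^2(2); p-value = 0.502887.
Step 6: alpha = 0.1. fail to reject H0.

H = 1.3748, df = 2, p = 0.502887, fail to reject H0.


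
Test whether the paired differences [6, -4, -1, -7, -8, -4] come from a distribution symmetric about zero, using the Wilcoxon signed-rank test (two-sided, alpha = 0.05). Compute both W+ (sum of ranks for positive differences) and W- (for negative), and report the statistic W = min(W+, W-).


Step 1: Drop any zero differences (none here) and take |d_i|.
|d| = [6, 4, 1, 7, 8, 4]
Step 2: Midrank |d_i| (ties get averaged ranks).
ranks: |6|->4, |4|->2.5, |1|->1, |7|->5, |8|->6, |4|->2.5
Step 3: Attach original signs; sum ranks with positive sign and with negative sign.
W+ = 4 = 4
W- = 2.5 + 1 + 5 + 6 + 2.5 = 17
(Check: W+ + W- = 21 should equal n(n+1)/2 = 21.)
Step 4: Test statistic W = min(W+, W-) = 4.
Step 5: Ties in |d|, so use the tie-corrected normal approximation.
        E[W] = n(n+1)/4 = 6*7/4 = 10.5.
        Tie groups: |d|=4 (t=2); sum(t^3 - t) = 6.
        Var[W] = n(n+1)(2n+1)/24 - sum(t^3-t)/48 = 546/24 - 6/48 = 22.625.
        z = (W - E[W]) / sqrt(Var[W]) = (4 - 10.5) / 4.7566 = -1.3665.
        Two-sided p = 2*Phi(z) = 0.171773.
Step 6: alpha = 0.05. fail to reject H0.

W+ = 4, W- = 17, W = min = 4, p = 0.171773, fail to reject H0.


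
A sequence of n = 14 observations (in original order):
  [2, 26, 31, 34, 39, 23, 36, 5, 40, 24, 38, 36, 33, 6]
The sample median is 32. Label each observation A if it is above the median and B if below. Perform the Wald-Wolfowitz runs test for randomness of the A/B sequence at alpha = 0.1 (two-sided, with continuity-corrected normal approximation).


Step 1: Compute median = 32; label A = above, B = below.
Labels in order: BBBAABABABAAAB  (n_A = 7, n_B = 7)
Step 2: Count runs R = 9.
Step 3: Under H0 (random ordering), E[R] = 2*n_A*n_B/(n_A+n_B) + 1 = 2*7*7/14 + 1 = 8.0000.
        Var[R] = 2*n_A*n_B*(2*n_A*n_B - n_A - n_B) / ((n_A+n_B)^2 * (n_A+n_B-1)) = 8232/2548 = 3.2308.
        SD[R] = 1.7974.
Step 4: Continuity-corrected z = (R - 0.5 - E[R]) / SD[R] = (9 - 0.5 - 8.0000) / 1.7974 = 0.2782.
Step 5: Two-sided p-value via normal approximation = 2*(1 - Phi(|z|)) = 0.780879.
Step 6: alpha = 0.1. fail to reject H0.

R = 9, z = 0.2782, p = 0.780879, fail to reject H0.


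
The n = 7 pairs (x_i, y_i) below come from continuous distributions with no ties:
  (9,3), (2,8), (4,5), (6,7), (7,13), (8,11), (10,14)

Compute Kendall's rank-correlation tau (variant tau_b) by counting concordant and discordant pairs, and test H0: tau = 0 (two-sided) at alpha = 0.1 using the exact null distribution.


Step 1: Enumerate the 21 unordered pairs (i,j) with i<j and classify each by sign(x_j-x_i) * sign(y_j-y_i).
  (1,2):dx=-7,dy=+5->D; (1,3):dx=-5,dy=+2->D; (1,4):dx=-3,dy=+4->D; (1,5):dx=-2,dy=+10->D
  (1,6):dx=-1,dy=+8->D; (1,7):dx=+1,dy=+11->C; (2,3):dx=+2,dy=-3->D; (2,4):dx=+4,dy=-1->D
  (2,5):dx=+5,dy=+5->C; (2,6):dx=+6,dy=+3->C; (2,7):dx=+8,dy=+6->C; (3,4):dx=+2,dy=+2->C
  (3,5):dx=+3,dy=+8->C; (3,6):dx=+4,dy=+6->C; (3,7):dx=+6,dy=+9->C; (4,5):dx=+1,dy=+6->C
  (4,6):dx=+2,dy=+4->C; (4,7):dx=+4,dy=+7->C; (5,6):dx=+1,dy=-2->D; (5,7):dx=+3,dy=+1->C
  (6,7):dx=+2,dy=+3->C
Step 2: C = 13, D = 8, total pairs = 21.
Step 3: tau = (C - D)/(n(n-1)/2) = (13 - 8)/21 = 0.238095.
Step 4: Exact two-sided p-value (enumerate n! = 5040 permutations of y under H0): p = 0.561905.
Step 5: alpha = 0.1. fail to reject H0.

tau_b = 0.2381 (C=13, D=8), p = 0.561905, fail to reject H0.


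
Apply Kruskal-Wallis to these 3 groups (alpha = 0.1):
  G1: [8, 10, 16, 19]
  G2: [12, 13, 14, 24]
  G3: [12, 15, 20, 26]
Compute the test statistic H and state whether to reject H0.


Step 1: Combine all N = 12 observations and assign midranks.
sorted (value, group, rank): (8,G1,1), (10,G1,2), (12,G2,3.5), (12,G3,3.5), (13,G2,5), (14,G2,6), (15,G3,7), (16,G1,8), (19,G1,9), (20,G3,10), (24,G2,11), (26,G3,12)
Step 2: Sum ranks within each group.
R_1 = 20 (n_1 = 4)
R_2 = 25.5 (n_2 = 4)
R_3 = 32.5 (n_3 = 4)
Step 3: H = 12/(N(N+1)) * sum(R_i^2/n_i) - 3(N+1)
     = 12/(12*13) * (20^2/4 + 25.5^2/4 + 32.5^2/4) - 3*13
     = 0.076923 * 526.625 - 39
     = 1.509615.
Step 4: Ties present; correction factor C = 1 - 6/(12^3 - 12) = 0.996503. Corrected H = 1.509615 / 0.996503 = 1.514912.
Step 5: Under H0, H ~ chi^2(2); p-value = 0.468858.
Step 6: alpha = 0.1. fail to reject H0.

H = 1.5149, df = 2, p = 0.468858, fail to reject H0.


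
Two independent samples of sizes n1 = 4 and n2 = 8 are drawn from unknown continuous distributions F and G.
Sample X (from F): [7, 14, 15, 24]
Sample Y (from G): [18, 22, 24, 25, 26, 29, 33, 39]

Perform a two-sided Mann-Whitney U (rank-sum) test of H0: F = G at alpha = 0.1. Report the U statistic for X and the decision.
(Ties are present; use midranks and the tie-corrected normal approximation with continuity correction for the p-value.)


Step 1: Combine and sort all 12 observations; assign midranks.
sorted (value, group): (7,X), (14,X), (15,X), (18,Y), (22,Y), (24,X), (24,Y), (25,Y), (26,Y), (29,Y), (33,Y), (39,Y)
ranks: 7->1, 14->2, 15->3, 18->4, 22->5, 24->6.5, 24->6.5, 25->8, 26->9, 29->10, 33->11, 39->12
Step 2: Rank sum for X: R1 = 1 + 2 + 3 + 6.5 = 12.5.
Step 3: U_X = R1 - n1(n1+1)/2 = 12.5 - 4*5/2 = 12.5 - 10 = 2.5.
       U_Y = n1*n2 - U_X = 32 - 2.5 = 29.5.
Step 4: Ties are present, so use the tie-corrected normal approximation (with continuity correction) for the p-value.
Step 5: p-value = 0.026980; compare to alpha = 0.1. reject H0.

U_X = 2.5, p = 0.026980, reject H0 at alpha = 0.1.


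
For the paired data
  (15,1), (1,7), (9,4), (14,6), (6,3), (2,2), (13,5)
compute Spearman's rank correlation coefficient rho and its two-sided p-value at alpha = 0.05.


Step 1: Rank x and y separately (midranks; no ties here).
rank(x): 15->7, 1->1, 9->4, 14->6, 6->3, 2->2, 13->5
rank(y): 1->1, 7->7, 4->4, 6->6, 3->3, 2->2, 5->5
Step 2: d_i = R_x(i) - R_y(i); compute d_i^2.
  (7-1)^2=36, (1-7)^2=36, (4-4)^2=0, (6-6)^2=0, (3-3)^2=0, (2-2)^2=0, (5-5)^2=0
sum(d^2) = 72.
Step 3: rho = 1 - 6*72 / (7*(7^2 - 1)) = 1 - 432/336 = -0.285714.
Step 4: Under H0, t = rho * sqrt((n-2)/(1-rho^2)) = -0.6667 ~ t(5).
Step 5: Two-sided p-value from the t-distribution with 5 df = 0.534509.
Step 6: alpha = 0.05. fail to reject H0.

rho = -0.2857, p = 0.534509, fail to reject H0 at alpha = 0.05.


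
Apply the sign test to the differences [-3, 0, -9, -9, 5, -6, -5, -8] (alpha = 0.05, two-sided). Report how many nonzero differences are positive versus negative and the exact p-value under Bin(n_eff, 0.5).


Step 1: Discard zero differences. Original n = 8; n_eff = number of nonzero differences = 7.
Nonzero differences (with sign): -3, -9, -9, +5, -6, -5, -8
Step 2: Count signs: positive = 1, negative = 6.
Step 3: Under H0: P(positive) = 0.5, so the number of positives S ~ Bin(7, 0.5).
Step 4: Two-sided exact p-value = sum of Bin(7,0.5) probabilities at or below the observed probability = 0.125000.
Step 5: alpha = 0.05. fail to reject H0.

n_eff = 7, pos = 1, neg = 6, p = 0.125000, fail to reject H0.


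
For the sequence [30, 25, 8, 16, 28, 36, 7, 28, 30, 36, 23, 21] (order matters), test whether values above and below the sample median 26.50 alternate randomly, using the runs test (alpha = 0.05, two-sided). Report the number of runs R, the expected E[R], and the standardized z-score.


Step 1: Compute median = 26.50; label A = above, B = below.
Labels in order: ABBBAABAAABB  (n_A = 6, n_B = 6)
Step 2: Count runs R = 6.
Step 3: Under H0 (random ordering), E[R] = 2*n_A*n_B/(n_A+n_B) + 1 = 2*6*6/12 + 1 = 7.0000.
        Var[R] = 2*n_A*n_B*(2*n_A*n_B - n_A - n_B) / ((n_A+n_B)^2 * (n_A+n_B-1)) = 4320/1584 = 2.7273.
        SD[R] = 1.6514.
Step 4: Continuity-corrected z = (R + 0.5 - E[R]) / SD[R] = (6 + 0.5 - 7.0000) / 1.6514 = -0.3028.
Step 5: Two-sided p-value via normal approximation = 2*(1 - Phi(|z|)) = 0.762069.
Step 6: alpha = 0.05. fail to reject H0.

R = 6, z = -0.3028, p = 0.762069, fail to reject H0.


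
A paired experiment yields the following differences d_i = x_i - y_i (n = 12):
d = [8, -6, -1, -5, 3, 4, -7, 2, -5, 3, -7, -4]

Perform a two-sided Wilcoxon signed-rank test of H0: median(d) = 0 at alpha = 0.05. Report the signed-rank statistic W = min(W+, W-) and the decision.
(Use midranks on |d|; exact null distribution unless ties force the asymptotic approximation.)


Step 1: Drop any zero differences (none here) and take |d_i|.
|d| = [8, 6, 1, 5, 3, 4, 7, 2, 5, 3, 7, 4]
Step 2: Midrank |d_i| (ties get averaged ranks).
ranks: |8|->12, |6|->9, |1|->1, |5|->7.5, |3|->3.5, |4|->5.5, |7|->10.5, |2|->2, |5|->7.5, |3|->3.5, |7|->10.5, |4|->5.5
Step 3: Attach original signs; sum ranks with positive sign and with negative sign.
W+ = 12 + 3.5 + 5.5 + 2 + 3.5 = 26.5
W- = 9 + 1 + 7.5 + 10.5 + 7.5 + 10.5 + 5.5 = 51.5
(Check: W+ + W- = 78 should equal n(n+1)/2 = 78.)
Step 4: Test statistic W = min(W+, W-) = 26.5.
Step 5: Ties in |d|, so use the tie-corrected normal approximation.
        E[W] = n(n+1)/4 = 12*13/4 = 39.
        Tie groups: |d|=3 (t=2), |d|=4 (t=2), |d|=5 (t=2), |d|=7 (t=2); sum(t^3 - t) = 24.
        Var[W] = n(n+1)(2n+1)/24 - sum(t^3-t)/48 = 3900/24 - 24/48 = 162.
        z = (W - E[W]) / sqrt(Var[W]) = (26.5 - 39) / 12.7279 = -0.9821.
        Two-sided p = 2*Phi(z) = 0.326054.
Step 6: alpha = 0.05. fail to reject H0.

W+ = 26.5, W- = 51.5, W = min = 26.5, p = 0.326054, fail to reject H0.


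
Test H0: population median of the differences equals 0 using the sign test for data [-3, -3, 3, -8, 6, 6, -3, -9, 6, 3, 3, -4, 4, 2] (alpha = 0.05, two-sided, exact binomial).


Step 1: Discard zero differences. Original n = 14; n_eff = number of nonzero differences = 14.
Nonzero differences (with sign): -3, -3, +3, -8, +6, +6, -3, -9, +6, +3, +3, -4, +4, +2
Step 2: Count signs: positive = 8, negative = 6.
Step 3: Under H0: P(positive) = 0.5, so the number of positives S ~ Bin(14, 0.5).
Step 4: Two-sided exact p-value = sum of Bin(14,0.5) probabilities at or below the observed probability = 0.790527.
Step 5: alpha = 0.05. fail to reject H0.

n_eff = 14, pos = 8, neg = 6, p = 0.790527, fail to reject H0.


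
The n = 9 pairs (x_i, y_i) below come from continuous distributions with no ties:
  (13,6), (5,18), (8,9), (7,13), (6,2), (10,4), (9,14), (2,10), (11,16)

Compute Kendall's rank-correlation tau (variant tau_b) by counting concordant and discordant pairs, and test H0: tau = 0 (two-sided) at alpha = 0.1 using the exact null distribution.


Step 1: Enumerate the 36 unordered pairs (i,j) with i<j and classify each by sign(x_j-x_i) * sign(y_j-y_i).
  (1,2):dx=-8,dy=+12->D; (1,3):dx=-5,dy=+3->D; (1,4):dx=-6,dy=+7->D; (1,5):dx=-7,dy=-4->C
  (1,6):dx=-3,dy=-2->C; (1,7):dx=-4,dy=+8->D; (1,8):dx=-11,dy=+4->D; (1,9):dx=-2,dy=+10->D
  (2,3):dx=+3,dy=-9->D; (2,4):dx=+2,dy=-5->D; (2,5):dx=+1,dy=-16->D; (2,6):dx=+5,dy=-14->D
  (2,7):dx=+4,dy=-4->D; (2,8):dx=-3,dy=-8->C; (2,9):dx=+6,dy=-2->D; (3,4):dx=-1,dy=+4->D
  (3,5):dx=-2,dy=-7->C; (3,6):dx=+2,dy=-5->D; (3,7):dx=+1,dy=+5->C; (3,8):dx=-6,dy=+1->D
  (3,9):dx=+3,dy=+7->C; (4,5):dx=-1,dy=-11->C; (4,6):dx=+3,dy=-9->D; (4,7):dx=+2,dy=+1->C
  (4,8):dx=-5,dy=-3->C; (4,9):dx=+4,dy=+3->C; (5,6):dx=+4,dy=+2->C; (5,7):dx=+3,dy=+12->C
  (5,8):dx=-4,dy=+8->D; (5,9):dx=+5,dy=+14->C; (6,7):dx=-1,dy=+10->D; (6,8):dx=-8,dy=+6->D
  (6,9):dx=+1,dy=+12->C; (7,8):dx=-7,dy=-4->C; (7,9):dx=+2,dy=+2->C; (8,9):dx=+9,dy=+6->C
Step 2: C = 17, D = 19, total pairs = 36.
Step 3: tau = (C - D)/(n(n-1)/2) = (17 - 19)/36 = -0.055556.
Step 4: Exact two-sided p-value (enumerate n! = 362880 permutations of y under H0): p = 0.919455.
Step 5: alpha = 0.1. fail to reject H0.

tau_b = -0.0556 (C=17, D=19), p = 0.919455, fail to reject H0.


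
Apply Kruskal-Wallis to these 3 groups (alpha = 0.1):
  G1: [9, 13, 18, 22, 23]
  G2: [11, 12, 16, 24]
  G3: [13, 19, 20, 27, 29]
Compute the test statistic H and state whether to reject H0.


Step 1: Combine all N = 14 observations and assign midranks.
sorted (value, group, rank): (9,G1,1), (11,G2,2), (12,G2,3), (13,G1,4.5), (13,G3,4.5), (16,G2,6), (18,G1,7), (19,G3,8), (20,G3,9), (22,G1,10), (23,G1,11), (24,G2,12), (27,G3,13), (29,G3,14)
Step 2: Sum ranks within each group.
R_1 = 33.5 (n_1 = 5)
R_2 = 23 (n_2 = 4)
R_3 = 48.5 (n_3 = 5)
Step 3: H = 12/(N(N+1)) * sum(R_i^2/n_i) - 3(N+1)
     = 12/(14*15) * (33.5^2/5 + 23^2/4 + 48.5^2/5) - 3*15
     = 0.057143 * 827.15 - 45
     = 2.265714.
Step 4: Ties present; correction factor C = 1 - 6/(14^3 - 14) = 0.997802. Corrected H = 2.265714 / 0.997802 = 2.270705.
Step 5: Under H0, H ~ chi^2(2); p-value = 0.321309.
Step 6: alpha = 0.1. fail to reject H0.

H = 2.2707, df = 2, p = 0.321309, fail to reject H0.
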